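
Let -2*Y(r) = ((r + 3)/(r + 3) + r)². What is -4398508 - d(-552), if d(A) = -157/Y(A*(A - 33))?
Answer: -458667495125816742/104277972241 ≈ -4.3985e+6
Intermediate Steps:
Y(r) = -(1 + r)²/2 (Y(r) = -((r + 3)/(r + 3) + r)²/2 = -((3 + r)/(3 + r) + r)²/2 = -(1 + r)²/2)
d(A) = -157/(-½ - A*(-33 + A) - A²*(-33 + A)²/2) (d(A) = -157/(-½ - A*(A - 33) - A²*(A - 33)²/2) = -157/(-½ - A*(-33 + A) - A²*(-33 + A)²/2))
-4398508 - d(-552) = -4398508 - 314/(1 + (-552)²*(-33 - 552)² + 2*(-552)*(-33 - 552)) = -4398508 - 314/(1 + 304704*(-585)² + 2*(-552)*(-585)) = -4398508 - 314/(1 + 304704*342225 + 645840) = -4398508 - 314/(1 + 104277326400 + 645840) = -4398508 - 314/104277972241 = -458667495125816742/104277972241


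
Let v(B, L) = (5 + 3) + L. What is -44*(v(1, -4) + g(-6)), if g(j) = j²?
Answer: -1760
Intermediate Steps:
v(B, L) = 8 + L
-44*(v(1, -4) + g(-6)) = -44*((8 - 4) + (-6)²) = -44*(4 + 36) = -44*40 = -1760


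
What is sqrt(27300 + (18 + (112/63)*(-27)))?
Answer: 3*sqrt(3030) ≈ 165.14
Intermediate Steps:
sqrt(27300 + (18 + (112/63)*(-27))) = sqrt(27300 + (18 + (112*(1/63))*(-27))) = sqrt(27300 + (18 + (16/9)*(-27))) = sqrt(27300 + (18 - 48)) = sqrt(27300 - 30) = sqrt(27270) = 3*sqrt(3030)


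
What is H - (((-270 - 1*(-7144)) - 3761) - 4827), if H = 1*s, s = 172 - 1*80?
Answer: 1806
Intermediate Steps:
s = 92 (s = 172 - 80 = 92)
H = 92 (H = 1*92 = 92)
H - (((-270 - 1*(-7144)) - 3761) - 4827) = 92 - (((-270 - 1*(-7144)) - 3761) - 4827) = 92 - (((-270 + 7144) - 3761) - 4827) = 92 - ((6874 - 3761) - 4827) = 92 - (3113 - 4827) = 92 - 1*(-1714) = 92 + 1714 = 1806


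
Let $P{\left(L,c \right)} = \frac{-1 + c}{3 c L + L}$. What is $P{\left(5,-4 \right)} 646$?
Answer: $\frac{646}{11} \approx 58.727$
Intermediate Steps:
$P{\left(L,c \right)} = \frac{-1 + c}{L + 3 L c}$ ($P{\left(L,c \right)} = \frac{-1 + c}{3 L c + L} = \frac{-1 + c}{L + 3 L c}$)
$P{\left(5,-4 \right)} 646 = \frac{-1 - 4}{5 \left(1 + 3 \left(-4\right)\right)} 646 = \frac{1}{5} \frac{1}{1 - 12} \left(-5\right) 646 = \frac{1}{5} \frac{1}{-11} \left(-5\right) 646 = \frac{1}{5} \left(- \frac{1}{11}\right) \left(-5\right) 646 = \frac{1}{11} \cdot 646 = \frac{646}{11}$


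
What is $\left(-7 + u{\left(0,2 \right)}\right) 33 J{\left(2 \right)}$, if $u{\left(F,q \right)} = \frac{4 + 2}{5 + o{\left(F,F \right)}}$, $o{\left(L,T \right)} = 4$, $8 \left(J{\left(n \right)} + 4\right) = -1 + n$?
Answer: $\frac{6479}{8} \approx 809.88$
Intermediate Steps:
$J{\left(n \right)} = - \frac{33}{8} + \frac{n}{8}$ ($J{\left(n \right)} = -4 + \frac{-1 + n}{8} = -4 + \left(- \frac{1}{8} + \frac{n}{8}\right) = - \frac{33}{8} + \frac{n}{8}$)
$u{\left(F,q \right)} = \frac{2}{3}$ ($u{\left(F,q \right)} = \frac{4 + 2}{5 + 4} = \frac{6}{9} = 6 \cdot \frac{1}{9} = \frac{2}{3}$)
$\left(-7 + u{\left(0,2 \right)}\right) 33 J{\left(2 \right)} = \left(-7 + \frac{2}{3}\right) 33 \left(- \frac{33}{8} + \frac{1}{8} \cdot 2\right) = \left(- \frac{19}{3}\right) 33 \left(- \frac{33}{8} + \frac{1}{4}\right) = \left(-209\right) \left(- \frac{31}{8}\right) = \frac{6479}{8}$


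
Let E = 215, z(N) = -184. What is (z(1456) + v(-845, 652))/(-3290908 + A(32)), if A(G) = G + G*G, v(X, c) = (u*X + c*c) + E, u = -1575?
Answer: -878005/1644926 ≈ -0.53377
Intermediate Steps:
v(X, c) = 215 + c² - 1575*X (v(X, c) = (-1575*X + c*c) + 215 = (-1575*X + c²) + 215 = (c² - 1575*X) + 215 = 215 + c² - 1575*X)
A(G) = G + G²
(z(1456) + v(-845, 652))/(-3290908 + A(32)) = (-184 + (215 + 652² - 1575*(-845)))/(-3290908 + 32*(1 + 32)) = (-184 + (215 + 425104 + 1330875))/(-3290908 + 32*33) = (-184 + 1756194)/(-3290908 + 1056) = 1756010/(-3289852) = 1756010*(-1/3289852) = -878005/1644926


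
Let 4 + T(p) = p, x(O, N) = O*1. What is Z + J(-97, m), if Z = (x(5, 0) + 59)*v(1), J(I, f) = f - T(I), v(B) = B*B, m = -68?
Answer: 97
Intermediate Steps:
x(O, N) = O
v(B) = B**2
T(p) = -4 + p
J(I, f) = 4 + f - I (J(I, f) = f - (-4 + I) = f + (4 - I) = 4 + f - I)
Z = 64 (Z = (5 + 59)*1**2 = 64*1 = 64)
Z + J(-97, m) = 64 + (4 - 68 - 1*(-97)) = 64 + (4 - 68 + 97) = 64 + 33 = 97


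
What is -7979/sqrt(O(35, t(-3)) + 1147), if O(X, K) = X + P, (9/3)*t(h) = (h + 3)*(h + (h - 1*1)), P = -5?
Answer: -7979*sqrt(1177)/1177 ≈ -232.57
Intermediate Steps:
t(h) = (-1 + 2*h)*(3 + h)/3 (t(h) = ((h + 3)*(h + (h - 1*1)))/3 = ((3 + h)*(h + (h - 1)))/3 = ((3 + h)*(h + (-1 + h)))/3 = ((3 + h)*(-1 + 2*h))/3 = ((-1 + 2*h)*(3 + h))/3 = (-1 + 2*h)*(3 + h)/3)
O(X, K) = -5 + X (O(X, K) = X - 5 = -5 + X)
-7979/sqrt(O(35, t(-3)) + 1147) = -7979/sqrt((-5 + 35) + 1147) = -7979/sqrt(30 + 1147) = -7979*sqrt(1177)/1177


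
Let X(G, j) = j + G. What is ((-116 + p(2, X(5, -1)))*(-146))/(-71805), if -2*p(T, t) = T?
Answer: -5694/23935 ≈ -0.23789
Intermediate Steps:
X(G, j) = G + j
p(T, t) = -T/2
((-116 + p(2, X(5, -1)))*(-146))/(-71805) = ((-116 - ½*2)*(-146))/(-71805) = ((-116 - 1)*(-146))*(-1/71805) = -117*(-146)*(-1/71805) = 17082*(-1/71805) = -5694/23935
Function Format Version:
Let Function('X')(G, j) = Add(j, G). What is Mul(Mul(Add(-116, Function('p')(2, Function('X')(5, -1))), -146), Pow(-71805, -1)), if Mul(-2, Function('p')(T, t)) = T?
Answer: Rational(-5694, 23935) ≈ -0.23789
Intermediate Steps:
Function('X')(G, j) = Add(G, j)
Function('p')(T, t) = Mul(Rational(-1, 2), T)
Mul(Mul(Add(-116, Function('p')(2, Function('X')(5, -1))), -146), Pow(-71805, -1)) = Mul(Mul(Add(-116, Mul(Rational(-1, 2), 2)), -146), Pow(-71805, -1)) = Mul(Mul(Add(-116, -1), -146), Rational(-1, 71805)) = Mul(Mul(-117, -146), Rational(-1, 71805)) = Mul(17082, Rational(-1, 71805)) = Rational(-5694, 23935)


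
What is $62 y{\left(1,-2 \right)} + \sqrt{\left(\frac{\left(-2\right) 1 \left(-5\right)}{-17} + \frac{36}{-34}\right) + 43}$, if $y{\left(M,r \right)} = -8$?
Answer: $-496 + \frac{\sqrt{11951}}{17} \approx -489.57$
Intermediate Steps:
$62 y{\left(1,-2 \right)} + \sqrt{\left(\frac{\left(-2\right) 1 \left(-5\right)}{-17} + \frac{36}{-34}\right) + 43} = 62 \left(-8\right) + \sqrt{\left(\frac{\left(-2\right) 1 \left(-5\right)}{-17} + \frac{36}{-34}\right) + 43} = -496 + \sqrt{\left(\left(-2\right) \left(-5\right) \left(- \frac{1}{17}\right) + 36 \left(- \frac{1}{34}\right)\right) + 43} = -496 + \sqrt{\left(10 \left(- \frac{1}{17}\right) - \frac{18}{17}\right) + 43} = -496 + \sqrt{\left(- \frac{10}{17} - \frac{18}{17}\right) + 43} = -496 + \sqrt{- \frac{28}{17} + 43} = -496 + \sqrt{\frac{703}{17}} = -496 + \frac{\sqrt{11951}}{17}$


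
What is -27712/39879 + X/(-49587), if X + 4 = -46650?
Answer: 162119974/659159991 ≈ 0.24595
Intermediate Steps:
X = -46654 (X = -4 - 46650 = -46654)
-27712/39879 + X/(-49587) = -27712/39879 - 46654/(-49587) = -27712*1/39879 - 46654*(-1/49587) = -27712/39879 + 46654/49587 = 162119974/659159991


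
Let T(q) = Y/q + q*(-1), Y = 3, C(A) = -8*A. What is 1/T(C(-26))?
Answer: -208/43261 ≈ -0.0048080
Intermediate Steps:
T(q) = -q + 3/q (T(q) = 3/q + q*(-1) = 3/q - q = -q + 3/q)
1/T(C(-26)) = 1/(-(-8)*(-26) + 3/((-8*(-26)))) = 1/(-1*208 + 3/208) = 1/(-208 + 3*(1/208)) = 1/(-208 + 3/208) = 1/(-43261/208) = -208/43261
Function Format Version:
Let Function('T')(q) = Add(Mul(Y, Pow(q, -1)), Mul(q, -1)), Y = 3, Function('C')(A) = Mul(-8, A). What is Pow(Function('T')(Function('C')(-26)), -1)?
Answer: Rational(-208, 43261) ≈ -0.0048080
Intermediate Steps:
Function('T')(q) = Add(Mul(-1, q), Mul(3, Pow(q, -1))) (Function('T')(q) = Add(Mul(3, Pow(q, -1)), Mul(q, -1)) = Add(Mul(3, Pow(q, -1)), Mul(-1, q)) = Add(Mul(-1, q), Mul(3, Pow(q, -1))))
Pow(Function('T')(Function('C')(-26)), -1) = Pow(Add(Mul(-1, Mul(-8, -26)), Mul(3, Pow(Mul(-8, -26), -1))), -1) = Pow(Add(Mul(-1, 208), Mul(3, Pow(208, -1))), -1) = Pow(Add(-208, Mul(3, Rational(1, 208))), -1) = Pow(Add(-208, Rational(3, 208)), -1) = Pow(Rational(-43261, 208), -1) = Rational(-208, 43261)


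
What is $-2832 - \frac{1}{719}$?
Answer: $- \frac{2036209}{719} \approx -2832.0$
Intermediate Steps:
$-2832 - \frac{1}{719} = - \frac{2036209}{719}$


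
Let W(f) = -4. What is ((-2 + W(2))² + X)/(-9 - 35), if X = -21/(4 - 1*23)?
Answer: -705/836 ≈ -0.84330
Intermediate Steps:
X = 21/19 (X = -21/(4 - 23) = -21/(-19) = -21*(-1/19) = 21/19 ≈ 1.1053)
((-2 + W(2))² + X)/(-9 - 35) = ((-2 - 4)² + 21/19)/(-9 - 35) = ((-6)² + 21/19)/(-44) = -(36 + 21/19)/44 = -1/44*705/19 = -705/836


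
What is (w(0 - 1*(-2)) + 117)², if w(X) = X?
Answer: 14161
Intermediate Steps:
(w(0 - 1*(-2)) + 117)² = ((0 - 1*(-2)) + 117)² = ((0 + 2) + 117)² = (2 + 117)² = 119² = 14161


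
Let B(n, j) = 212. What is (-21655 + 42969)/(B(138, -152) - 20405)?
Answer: -21314/20193 ≈ -1.0555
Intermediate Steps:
(-21655 + 42969)/(B(138, -152) - 20405) = (-21655 + 42969)/(212 - 20405) = 21314/(-20193) = 21314*(-1/20193) = -21314/20193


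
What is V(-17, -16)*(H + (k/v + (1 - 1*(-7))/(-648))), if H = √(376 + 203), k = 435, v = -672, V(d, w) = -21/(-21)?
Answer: -11969/18144 + √579 ≈ 23.403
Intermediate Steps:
V(d, w) = 1 (V(d, w) = -21*(-1/21) = 1)
H = √579 ≈ 24.062
V(-17, -16)*(H + (k/v + (1 - 1*(-7))/(-648))) = 1*(√579 + (435/(-672) + (1 - 1*(-7))/(-648))) = 1*(√579 + (435*(-1/672) + (1 + 7)*(-1/648))) = 1*(√579 + (-145/224 + 8*(-1/648))) = 1*(√579 + (-145/224 - 1/81)) = 1*(√579 - 11969/18144) = 1*(-11969/18144 + √579) = -11969/18144 + √579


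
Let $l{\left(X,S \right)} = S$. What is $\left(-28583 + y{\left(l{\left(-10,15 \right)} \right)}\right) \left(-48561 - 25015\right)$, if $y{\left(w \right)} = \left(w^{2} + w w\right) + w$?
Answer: $2068809968$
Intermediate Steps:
$y{\left(w \right)} = w + 2 w^{2}$ ($y{\left(w \right)} = \left(w^{2} + w^{2}\right) + w = 2 w^{2} + w = w + 2 w^{2}$)
$\left(-28583 + y{\left(l{\left(-10,15 \right)} \right)}\right) \left(-48561 - 25015\right) = \left(-28583 + 15 \left(1 + 2 \cdot 15\right)\right) \left(-48561 - 25015\right) = \left(-28583 + 15 \left(1 + 30\right)\right) \left(-73576\right) = \left(-28583 + 15 \cdot 31\right) \left(-73576\right) = \left(-28583 + 465\right) \left(-73576\right) = \left(-28118\right) \left(-73576\right) = 2068809968$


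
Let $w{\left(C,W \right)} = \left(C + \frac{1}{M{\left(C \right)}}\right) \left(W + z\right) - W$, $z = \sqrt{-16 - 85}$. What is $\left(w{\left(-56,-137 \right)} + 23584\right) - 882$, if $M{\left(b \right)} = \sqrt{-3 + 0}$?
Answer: $30511 + \frac{\sqrt{303}}{3} - 56 i \sqrt{101} + \frac{137 i \sqrt{3}}{3} \approx 30517.0 - 483.7 i$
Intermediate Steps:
$M{\left(b \right)} = i \sqrt{3}$ ($M{\left(b \right)} = \sqrt{-3} = i \sqrt{3}$)
$z = i \sqrt{101}$ ($z = \sqrt{-101} = i \sqrt{101} \approx 10.05 i$)
$w{\left(C,W \right)} = - W + \left(C - \frac{i \sqrt{3}}{3}\right) \left(W + i \sqrt{101}\right)$ ($w{\left(C,W \right)} = \left(C + \frac{1}{i \sqrt{3}}\right) \left(W + i \sqrt{101}\right) - W = \left(C - \frac{i \sqrt{3}}{3}\right) \left(W + i \sqrt{101}\right) - W = - W + \left(C - \frac{i \sqrt{3}}{3}\right) \left(W + i \sqrt{101}\right)$)
$\left(w{\left(-56,-137 \right)} + 23584\right) - 882 = \left(\left(\left(-1\right) \left(-137\right) + \frac{\sqrt{303}}{3} - -7672 + i \left(-56\right) \sqrt{101} - \frac{1}{3} i \left(-137\right) \sqrt{3}\right) + 23584\right) - 882 = \left(\left(137 + \frac{\sqrt{303}}{3} + 7672 - 56 i \sqrt{101} + \frac{137 i \sqrt{3}}{3}\right) + 23584\right) - 882 = \left(\left(7809 + \frac{\sqrt{303}}{3} - 56 i \sqrt{101} + \frac{137 i \sqrt{3}}{3}\right) + 23584\right) - 882 = \left(31393 + \frac{\sqrt{303}}{3} - 56 i \sqrt{101} + \frac{137 i \sqrt{3}}{3}\right) - 882 = 30511 + \frac{\sqrt{303}}{3} - 56 i \sqrt{101} + \frac{137 i \sqrt{3}}{3}$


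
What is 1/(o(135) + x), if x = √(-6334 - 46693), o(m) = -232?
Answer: -232/106851 - I*√53027/106851 ≈ -0.0021712 - 0.0021551*I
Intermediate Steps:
x = I*√53027 (x = √(-53027) = I*√53027 ≈ 230.28*I)
1/(o(135) + x) = 1/(-232 + I*√53027)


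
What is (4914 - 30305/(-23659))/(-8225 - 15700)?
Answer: -116290631/566041575 ≈ -0.20545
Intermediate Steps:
(4914 - 30305/(-23659))/(-8225 - 15700) = (4914 - 30305*(-1/23659))/(-23925) = (4914 + 30305/23659)*(-1/23925) = (116290631/23659)*(-1/23925) = -116290631/566041575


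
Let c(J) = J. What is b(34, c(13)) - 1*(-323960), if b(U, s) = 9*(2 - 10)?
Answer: 323888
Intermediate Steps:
b(U, s) = -72 (b(U, s) = 9*(-8) = -72)
b(34, c(13)) - 1*(-323960) = -72 - 1*(-323960) = -72 + 323960 = 323888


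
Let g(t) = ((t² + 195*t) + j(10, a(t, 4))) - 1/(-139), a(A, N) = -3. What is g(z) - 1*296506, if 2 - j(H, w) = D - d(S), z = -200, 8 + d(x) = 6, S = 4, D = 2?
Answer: -41075611/139 ≈ -2.9551e+5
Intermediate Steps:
d(x) = -2 (d(x) = -8 + 6 = -2)
j(H, w) = -2 (j(H, w) = 2 - (2 - 1*(-2)) = 2 - (2 + 2) = 2 - 1*4 = 2 - 4 = -2)
g(t) = -277/139 + t² + 195*t (g(t) = ((t² + 195*t) - 2) - 1/(-139) = (-2 + t² + 195*t) - 1*(-1/139) = (-2 + t² + 195*t) + 1/139 = -277/139 + t² + 195*t)
g(z) - 1*296506 = (-277/139 + (-200)² + 195*(-200)) - 1*296506 = (-277/139 + 40000 - 39000) - 296506 = 138723/139 - 296506 = -41075611/139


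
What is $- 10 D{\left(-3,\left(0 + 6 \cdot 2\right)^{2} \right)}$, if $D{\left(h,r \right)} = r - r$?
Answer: $0$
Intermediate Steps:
$D{\left(h,r \right)} = 0$
$- 10 D{\left(-3,\left(0 + 6 \cdot 2\right)^{2} \right)} = \left(-10\right) 0 = 0$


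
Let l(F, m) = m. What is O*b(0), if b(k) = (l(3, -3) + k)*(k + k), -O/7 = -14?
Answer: 0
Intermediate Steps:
O = 98 (O = -7*(-14) = 98)
b(k) = 2*k*(-3 + k) (b(k) = (-3 + k)*(k + k) = (-3 + k)*(2*k) = 2*k*(-3 + k))
O*b(0) = 98*(2*0*(-3 + 0)) = 98*(2*0*(-3)) = 98*0 = 0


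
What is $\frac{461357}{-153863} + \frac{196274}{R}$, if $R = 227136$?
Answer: $- \frac{2868902965}{1344147168} \approx -2.1344$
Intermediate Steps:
$\frac{461357}{-153863} + \frac{196274}{R} = \frac{461357}{-153863} + \frac{196274}{227136} = 461357 \left(- \frac{1}{153863}\right) + 196274 \cdot \frac{1}{227136} = - \frac{461357}{153863} + \frac{7549}{8736} = - \frac{2868902965}{1344147168}$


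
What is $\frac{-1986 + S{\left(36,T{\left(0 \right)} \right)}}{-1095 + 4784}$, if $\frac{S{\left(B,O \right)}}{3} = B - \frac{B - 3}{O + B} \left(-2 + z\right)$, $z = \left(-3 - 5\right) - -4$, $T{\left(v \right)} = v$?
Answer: $- \frac{219}{434} \approx -0.50461$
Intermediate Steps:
$z = -4$ ($z = \left(-3 - 5\right) + 4 = -8 + 4 = -4$)
$S{\left(B,O \right)} = 3 B + \frac{18 \left(-3 + B\right)}{B + O}$ ($S{\left(B,O \right)} = 3 \left(B - \frac{B - 3}{O + B} \left(-2 - 4\right)\right) = 3 \left(B - \frac{-3 + B}{B + O} \left(-6\right)\right) = 3 \left(B - - \frac{6 \left(-3 + B\right)}{B + O}\right) = 3 \left(B + \frac{6 \left(-3 + B\right)}{B + O}\right) = 3 B + \frac{18 \left(-3 + B\right)}{B + O}$)
$\frac{-1986 + S{\left(36,T{\left(0 \right)} \right)}}{-1095 + 4784} = \frac{-1986 + \frac{3 \left(-18 + 36^{2} + 6 \cdot 36 + 36 \cdot 0\right)}{36 + 0}}{-1095 + 4784} = \frac{-1986 + \frac{3 \left(-18 + 1296 + 216 + 0\right)}{36}}{3689} = \left(-1986 + 3 \cdot \frac{1}{36} \cdot 1494\right) \frac{1}{3689} = \left(-1986 + \frac{249}{2}\right) \frac{1}{3689} = \left(- \frac{3723}{2}\right) \frac{1}{3689} = - \frac{219}{434}$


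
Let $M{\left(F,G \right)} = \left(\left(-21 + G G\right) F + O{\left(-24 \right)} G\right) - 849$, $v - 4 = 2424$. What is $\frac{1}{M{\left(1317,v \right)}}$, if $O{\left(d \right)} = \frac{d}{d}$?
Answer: $\frac{1}{7763931250} \approx 1.288 \cdot 10^{-10}$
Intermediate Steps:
$v = 2428$ ($v = 4 + 2424 = 2428$)
$O{\left(d \right)} = 1$
$M{\left(F,G \right)} = -849 + G + F \left(-21 + G^{2}\right)$ ($M{\left(F,G \right)} = \left(\left(-21 + G G\right) F + 1 G\right) - 849 = \left(\left(-21 + G^{2}\right) F + G\right) - 849 = \left(F \left(-21 + G^{2}\right) + G\right) - 849 = \left(G + F \left(-21 + G^{2}\right)\right) - 849 = -849 + G + F \left(-21 + G^{2}\right)$)
$\frac{1}{M{\left(1317,v \right)}} = \frac{1}{-849 + 2428 - 27657 + 1317 \cdot 2428^{2}} = \frac{1}{-849 + 2428 - 27657 + 1317 \cdot 5895184} = \frac{1}{-849 + 2428 - 27657 + 7763957328} = \frac{1}{7763931250}$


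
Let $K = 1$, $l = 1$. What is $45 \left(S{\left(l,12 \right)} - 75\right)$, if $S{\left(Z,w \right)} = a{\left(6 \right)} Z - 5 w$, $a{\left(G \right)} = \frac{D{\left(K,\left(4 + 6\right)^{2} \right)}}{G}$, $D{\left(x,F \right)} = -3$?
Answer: $- \frac{12195}{2} \approx -6097.5$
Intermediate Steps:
$a{\left(G \right)} = - \frac{3}{G}$
$S{\left(Z,w \right)} = - 5 w - \frac{Z}{2}$ ($S{\left(Z,w \right)} = - \frac{3}{6} Z - 5 w = \left(-3\right) \frac{1}{6} Z - 5 w = - \frac{Z}{2} - 5 w = - 5 w - \frac{Z}{2}$)
$45 \left(S{\left(l,12 \right)} - 75\right) = 45 \left(\left(\left(-5\right) 12 - \frac{1}{2}\right) - 75\right) = 45 \left(\left(-60 - \frac{1}{2}\right) - 75\right) = 45 \left(- \frac{121}{2} - 75\right) = 45 \left(- \frac{271}{2}\right) = - \frac{12195}{2}$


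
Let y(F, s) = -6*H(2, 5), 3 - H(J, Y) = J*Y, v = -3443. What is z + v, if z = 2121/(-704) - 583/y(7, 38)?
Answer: -51151069/14784 ≈ -3459.9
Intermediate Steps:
H(J, Y) = 3 - J*Y
y(F, s) = 42 (y(F, s) = -6*(3 - 1*2*5) = -6*(3 - 10) = -6*(-7) = 42)
z = -249757/14784 (z = 2121/(-704) - 583/42 = 2121*(-1/704) - 583*1/42 = -2121/704 - 583/42 = -249757/14784 ≈ -16.894)
z + v = -249757/14784 - 3443 = -51151069/14784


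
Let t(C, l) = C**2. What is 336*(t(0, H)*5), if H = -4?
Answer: 0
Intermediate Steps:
336*(t(0, H)*5) = 336*(0**2*5) = 336*(0*5) = 336*0 = 0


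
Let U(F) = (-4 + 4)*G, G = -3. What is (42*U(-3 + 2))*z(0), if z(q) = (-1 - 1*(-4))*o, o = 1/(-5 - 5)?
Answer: 0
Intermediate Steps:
U(F) = 0 (U(F) = (-4 + 4)*(-3) = 0*(-3) = 0)
o = -⅒ (o = 1/(-10) = -⅒ ≈ -0.10000)
z(q) = -3/10 (z(q) = (-1 - 1*(-4))*(-⅒) = (-1 + 4)*(-⅒) = 3*(-⅒) = -3/10)
(42*U(-3 + 2))*z(0) = (42*0)*(-3/10) = 0*(-3/10) = 0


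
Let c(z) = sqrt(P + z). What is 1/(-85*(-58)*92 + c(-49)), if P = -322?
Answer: 453560/205716673971 - I*sqrt(371)/205716673971 ≈ 2.2048e-6 - 9.3631e-11*I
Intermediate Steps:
c(z) = sqrt(-322 + z)
1/(-85*(-58)*92 + c(-49)) = 1/(-85*(-58)*92 + sqrt(-322 - 49)) = 1/(4930*92 + sqrt(-371)) = 1/(453560 + I*sqrt(371))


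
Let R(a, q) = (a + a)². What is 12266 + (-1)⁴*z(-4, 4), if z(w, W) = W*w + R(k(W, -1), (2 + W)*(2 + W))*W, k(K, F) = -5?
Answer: 12650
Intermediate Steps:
R(a, q) = 4*a² (R(a, q) = (2*a)² = 4*a²)
z(w, W) = 100*W + W*w (z(w, W) = W*w + (4*(-5)²)*W = W*w + (4*25)*W = W*w + 100*W = 100*W + W*w)
12266 + (-1)⁴*z(-4, 4) = 12266 + (-1)⁴*(4*(100 - 4)) = 12266 + 1*(4*96) = 12266 + 1*384 = 12266 + 384 = 12650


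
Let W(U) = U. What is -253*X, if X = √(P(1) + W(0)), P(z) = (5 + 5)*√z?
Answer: -253*√10 ≈ -800.06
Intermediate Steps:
P(z) = 10*√z
X = √10 (X = √(10*√1 + 0) = √(10*1 + 0) = √(10 + 0) = √10 ≈ 3.1623)
-253*X = -253*√10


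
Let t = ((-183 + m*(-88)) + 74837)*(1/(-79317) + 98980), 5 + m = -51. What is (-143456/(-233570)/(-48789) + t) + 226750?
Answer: 395555613543461834518816/50214917315745 ≈ 7.8773e+9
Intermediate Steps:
m = -56 (m = -5 - 51 = -56)
t = 624782099716538/79317 (t = ((-183 - 56*(-88)) + 74837)*(1/(-79317) + 98980) = ((-183 + 4928) + 74837)*(-1/79317 + 98980) = (4745 + 74837)*(7850796659/79317) = 79582*(7850796659/79317) = 624782099716538/79317 ≈ 7.8770e+9)
(-143456/(-233570)/(-48789) + t) + 226750 = (-143456/(-233570)/(-48789) + 624782099716538/79317) + 226750 = (-143456*(-1/233570)*(-1/48789) + 624782099716538/79317) + 226750 = ((71728/116785)*(-1/48789) + 624782099716538/79317) + 226750 = (-71728/5697823365 + 624782099716538/79317) + 226750 = 395544227310960489340066/50214917315745 + 226750 = 395555613543461834518816/50214917315745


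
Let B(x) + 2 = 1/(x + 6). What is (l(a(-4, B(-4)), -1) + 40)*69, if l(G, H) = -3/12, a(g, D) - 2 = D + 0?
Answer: 10971/4 ≈ 2742.8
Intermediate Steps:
B(x) = -2 + 1/(6 + x) (B(x) = -2 + 1/(x + 6) = -2 + 1/(6 + x))
a(g, D) = 2 + D (a(g, D) = 2 + (D + 0) = 2 + D)
l(G, H) = -¼ (l(G, H) = -3*1/12 = -¼)
(l(a(-4, B(-4)), -1) + 40)*69 = (-¼ + 40)*69 = (159/4)*69 = 10971/4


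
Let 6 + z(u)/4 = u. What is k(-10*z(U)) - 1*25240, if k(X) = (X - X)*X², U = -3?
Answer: -25240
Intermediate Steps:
z(u) = -24 + 4*u
k(X) = 0 (k(X) = 0*X² = 0)
k(-10*z(U)) - 1*25240 = 0 - 1*25240 = 0 - 25240 = -25240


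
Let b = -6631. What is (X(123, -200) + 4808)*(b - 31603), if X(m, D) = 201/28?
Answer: -368207075/2 ≈ -1.8410e+8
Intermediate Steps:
X(m, D) = 201/28 (X(m, D) = 201*(1/28) = 201/28)
(X(123, -200) + 4808)*(b - 31603) = (201/28 + 4808)*(-6631 - 31603) = (134825/28)*(-38234) = -368207075/2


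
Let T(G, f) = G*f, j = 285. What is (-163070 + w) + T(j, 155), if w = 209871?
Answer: 90976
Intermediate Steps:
(-163070 + w) + T(j, 155) = (-163070 + 209871) + 285*155 = 46801 + 44175 = 90976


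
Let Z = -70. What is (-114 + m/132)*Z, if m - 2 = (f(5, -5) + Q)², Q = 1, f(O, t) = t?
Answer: 87675/11 ≈ 7970.5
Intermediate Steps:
m = 18 (m = 2 + (-5 + 1)² = 2 + (-4)² = 2 + 16 = 18)
(-114 + m/132)*Z = (-114 + 18/132)*(-70) = (-114 + 18*(1/132))*(-70) = (-114 + 3/22)*(-70) = -2505/22*(-70) = 87675/11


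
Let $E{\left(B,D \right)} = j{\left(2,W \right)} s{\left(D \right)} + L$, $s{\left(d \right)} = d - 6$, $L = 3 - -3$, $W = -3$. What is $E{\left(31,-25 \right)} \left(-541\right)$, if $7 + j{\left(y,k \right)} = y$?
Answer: $-87101$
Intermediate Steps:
$j{\left(y,k \right)} = -7 + y$
$L = 6$ ($L = 3 + 3 = 6$)
$s{\left(d \right)} = -6 + d$ ($s{\left(d \right)} = d - 6 = -6 + d$)
$E{\left(B,D \right)} = 36 - 5 D$ ($E{\left(B,D \right)} = \left(-7 + 2\right) \left(-6 + D\right) + 6 = - 5 \left(-6 + D\right) + 6 = \left(30 - 5 D\right) + 6 = 36 - 5 D$)
$E{\left(31,-25 \right)} \left(-541\right) = \left(36 - -125\right) \left(-541\right) = \left(36 + 125\right) \left(-541\right) = 161 \left(-541\right) = -87101$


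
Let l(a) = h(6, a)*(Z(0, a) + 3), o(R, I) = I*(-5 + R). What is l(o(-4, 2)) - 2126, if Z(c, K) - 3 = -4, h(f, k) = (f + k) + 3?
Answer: -2144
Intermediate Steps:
h(f, k) = 3 + f + k
Z(c, K) = -1 (Z(c, K) = 3 - 4 = -1)
l(a) = 18 + 2*a (l(a) = (3 + 6 + a)*(-1 + 3) = (9 + a)*2 = 18 + 2*a)
l(o(-4, 2)) - 2126 = (18 + 2*(2*(-5 - 4))) - 2126 = (18 + 2*(2*(-9))) - 2126 = (18 + 2*(-18)) - 2126 = (18 - 36) - 2126 = -18 - 2126 = -2144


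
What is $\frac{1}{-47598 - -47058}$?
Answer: $- \frac{1}{540} \approx -0.0018519$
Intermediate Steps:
$\frac{1}{-47598 - -47058} = \frac{1}{-47598 + 47058} = \frac{1}{-540} = - \frac{1}{540}$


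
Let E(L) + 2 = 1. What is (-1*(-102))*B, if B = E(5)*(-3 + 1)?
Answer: 204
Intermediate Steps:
E(L) = -1 (E(L) = -2 + 1 = -1)
B = 2 (B = -(-3 + 1) = -1*(-2) = 2)
(-1*(-102))*B = -1*(-102)*2 = 102*2 = 204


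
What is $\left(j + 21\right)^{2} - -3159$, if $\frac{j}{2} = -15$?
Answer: $3240$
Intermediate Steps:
$j = -30$ ($j = 2 \left(-15\right) = -30$)
$\left(j + 21\right)^{2} - -3159 = \left(-30 + 21\right)^{2} - -3159 = \left(-9\right)^{2} + 3159 = 81 + 3159 = 3240$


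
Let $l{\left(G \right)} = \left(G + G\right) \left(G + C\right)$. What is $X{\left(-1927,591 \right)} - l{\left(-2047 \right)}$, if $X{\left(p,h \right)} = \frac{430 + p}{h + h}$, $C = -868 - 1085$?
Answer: $- \frac{6452144499}{394} \approx -1.6376 \cdot 10^{7}$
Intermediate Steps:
$C = -1953$ ($C = -868 - 1085 = -1953$)
$X{\left(p,h \right)} = \frac{430 + p}{2 h}$
$l{\left(G \right)} = 2 G \left(-1953 + G\right)$ ($l{\left(G \right)} = \left(G + G\right) \left(G - 1953\right) = 2 G \left(-1953 + G\right)$)
$X{\left(-1927,591 \right)} - l{\left(-2047 \right)} = \frac{430 - 1927}{2 \cdot 591} - 2 \left(-2047\right) \left(-1953 - 2047\right) = \frac{1}{2} \cdot \frac{1}{591} \left(-1497\right) - 2 \left(-2047\right) \left(-4000\right) = - \frac{499}{394} - 16376000 = - \frac{6452144499}{394}$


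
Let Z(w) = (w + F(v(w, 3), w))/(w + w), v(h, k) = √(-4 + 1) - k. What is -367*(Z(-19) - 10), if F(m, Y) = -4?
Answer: 131019/38 ≈ 3447.9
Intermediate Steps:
v(h, k) = -k + I*√3 (v(h, k) = √(-3) - k = I*√3 - k = -k + I*√3)
Z(w) = (-4 + w)/(2*w) (Z(w) = (w - 4)/(w + w) = (-4 + w)/((2*w)) = (-4 + w)*(1/(2*w)) = (-4 + w)/(2*w))
-367*(Z(-19) - 10) = -367*((½)*(-4 - 19)/(-19) - 10) = -367*((½)*(-1/19)*(-23) - 10) = -367*(23/38 - 10) = -367*(-357/38) = 131019/38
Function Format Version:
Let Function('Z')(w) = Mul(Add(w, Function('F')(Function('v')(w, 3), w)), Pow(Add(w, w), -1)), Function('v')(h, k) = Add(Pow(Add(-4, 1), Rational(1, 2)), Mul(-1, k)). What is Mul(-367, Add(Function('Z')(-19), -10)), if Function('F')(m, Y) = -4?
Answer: Rational(131019, 38) ≈ 3447.9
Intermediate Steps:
Function('v')(h, k) = Add(Mul(-1, k), Mul(I, Pow(3, Rational(1, 2)))) (Function('v')(h, k) = Add(Pow(-3, Rational(1, 2)), Mul(-1, k)) = Add(Mul(I, Pow(3, Rational(1, 2))), Mul(-1, k)) = Add(Mul(-1, k), Mul(I, Pow(3, Rational(1, 2)))))
Function('Z')(w) = Mul(Rational(1, 2), Pow(w, -1), Add(-4, w)) (Function('Z')(w) = Mul(Add(w, -4), Pow(Add(w, w), -1)) = Mul(Add(-4, w), Pow(Mul(2, w), -1)) = Mul(Add(-4, w), Mul(Rational(1, 2), Pow(w, -1))) = Mul(Rational(1, 2), Pow(w, -1), Add(-4, w)))
Mul(-367, Add(Function('Z')(-19), -10)) = Mul(-367, Add(Mul(Rational(1, 2), Pow(-19, -1), Add(-4, -19)), -10)) = Mul(-367, Add(Mul(Rational(1, 2), Rational(-1, 19), -23), -10)) = Mul(-367, Add(Rational(23, 38), -10)) = Mul(-367, Rational(-357, 38)) = Rational(131019, 38)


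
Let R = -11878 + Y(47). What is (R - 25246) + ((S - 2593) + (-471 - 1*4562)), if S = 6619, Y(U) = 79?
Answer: -38052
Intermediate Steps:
R = -11799 (R = -11878 + 79 = -11799)
(R - 25246) + ((S - 2593) + (-471 - 1*4562)) = (-11799 - 25246) + ((6619 - 2593) + (-471 - 1*4562)) = -37045 + (4026 + (-471 - 4562)) = -37045 + (4026 - 5033) = -37045 - 1007 = -38052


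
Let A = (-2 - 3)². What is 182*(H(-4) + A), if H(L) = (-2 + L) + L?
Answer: 2730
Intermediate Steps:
H(L) = -2 + 2*L
A = 25 (A = (-5)² = 25)
182*(H(-4) + A) = 182*((-2 + 2*(-4)) + 25) = 182*((-2 - 8) + 25) = 182*(-10 + 25) = 182*15 = 2730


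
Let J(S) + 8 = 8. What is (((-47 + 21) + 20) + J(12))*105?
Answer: -630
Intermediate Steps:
J(S) = 0 (J(S) = -8 + 8 = 0)
(((-47 + 21) + 20) + J(12))*105 = (((-47 + 21) + 20) + 0)*105 = ((-26 + 20) + 0)*105 = (-6 + 0)*105 = -6*105 = -630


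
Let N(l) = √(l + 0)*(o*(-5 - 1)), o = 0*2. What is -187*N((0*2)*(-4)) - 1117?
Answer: -1117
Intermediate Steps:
o = 0
N(l) = 0 (N(l) = √(l + 0)*(0*(-5 - 1)) = √l*(0*(-6)) = √l*0 = 0)
-187*N((0*2)*(-4)) - 1117 = -187*0 - 1117 = 0 - 1117 = -1117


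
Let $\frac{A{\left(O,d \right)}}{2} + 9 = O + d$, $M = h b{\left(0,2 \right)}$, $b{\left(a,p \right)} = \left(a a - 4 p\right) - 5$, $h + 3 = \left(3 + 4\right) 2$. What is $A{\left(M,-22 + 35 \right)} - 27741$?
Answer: $-28019$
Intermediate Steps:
$h = 11$ ($h = -3 + \left(3 + 4\right) 2 = -3 + 7 \cdot 2 = -3 + 14 = 11$)
$b{\left(a,p \right)} = -5 + a^{2} - 4 p$ ($b{\left(a,p \right)} = \left(a^{2} - 4 p\right) - 5 = -5 + a^{2} - 4 p$)
$M = -143$ ($M = 11 \left(-5 + 0^{2} - 8\right) = 11 \left(-5 + 0 - 8\right) = 11 \left(-13\right) = -143$)
$A{\left(O,d \right)} = -18 + 2 O + 2 d$ ($A{\left(O,d \right)} = -18 + 2 \left(O + d\right) = -18 + \left(2 O + 2 d\right) = -18 + 2 O + 2 d$)
$A{\left(M,-22 + 35 \right)} - 27741 = \left(-18 + 2 \left(-143\right) + 2 \left(-22 + 35\right)\right) - 27741 = \left(-18 - 286 + 2 \cdot 13\right) - 27741 = \left(-18 - 286 + 26\right) - 27741 = -278 - 27741 = -28019$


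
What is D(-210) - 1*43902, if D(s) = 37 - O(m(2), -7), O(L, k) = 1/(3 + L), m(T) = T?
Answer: -219326/5 ≈ -43865.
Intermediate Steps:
D(s) = 184/5 (D(s) = 37 - 1/(3 + 2) = 37 - 1/5 = 37 - 1*⅕ = 37 - ⅕ = 184/5)
D(-210) - 1*43902 = 184/5 - 1*43902 = 184/5 - 43902 = -219326/5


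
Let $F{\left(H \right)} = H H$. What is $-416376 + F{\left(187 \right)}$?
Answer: $-381407$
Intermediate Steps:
$F{\left(H \right)} = H^{2}$
$-416376 + F{\left(187 \right)} = -416376 + 187^{2} = -416376 + 34969 = -381407$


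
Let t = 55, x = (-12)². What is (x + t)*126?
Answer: 25074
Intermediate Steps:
x = 144
(x + t)*126 = (144 + 55)*126 = 199*126 = 25074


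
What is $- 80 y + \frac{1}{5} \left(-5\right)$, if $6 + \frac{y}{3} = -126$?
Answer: $31679$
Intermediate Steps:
$y = -396$ ($y = -18 + 3 \left(-126\right) = -18 - 378 = -396$)
$- 80 y + \frac{1}{5} \left(-5\right) = \left(-80\right) \left(-396\right) + \frac{1}{5} \left(-5\right) = 31680 + \frac{1}{5} \left(-5\right) = 31680 - 1 = 31679$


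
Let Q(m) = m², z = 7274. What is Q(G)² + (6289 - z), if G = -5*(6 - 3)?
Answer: 49640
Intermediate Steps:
G = -15 (G = -5*3 = -15)
Q(G)² + (6289 - z) = ((-15)²)² + (6289 - 1*7274) = 225² + (6289 - 7274) = 50625 - 985 = 49640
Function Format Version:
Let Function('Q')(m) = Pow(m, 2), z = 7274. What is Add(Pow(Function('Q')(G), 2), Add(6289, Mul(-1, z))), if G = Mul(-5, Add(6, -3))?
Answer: 49640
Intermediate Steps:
G = -15 (G = Mul(-5, 3) = -15)
Add(Pow(Function('Q')(G), 2), Add(6289, Mul(-1, z))) = Add(Pow(Pow(-15, 2), 2), Add(6289, Mul(-1, 7274))) = Add(Pow(225, 2), Add(6289, -7274)) = Add(50625, -985) = 49640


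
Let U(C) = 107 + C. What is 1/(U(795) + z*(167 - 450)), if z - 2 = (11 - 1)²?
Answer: -1/27964 ≈ -3.5760e-5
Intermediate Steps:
z = 102 (z = 2 + (11 - 1)² = 2 + 10² = 2 + 100 = 102)
1/(U(795) + z*(167 - 450)) = 1/((107 + 795) + 102*(167 - 450)) = 1/(902 + 102*(-283)) = 1/(902 - 28866) = 1/(-27964) = -1/27964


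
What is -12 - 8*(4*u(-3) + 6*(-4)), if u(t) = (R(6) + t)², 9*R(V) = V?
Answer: 52/9 ≈ 5.7778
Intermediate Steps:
R(V) = V/9
u(t) = (⅔ + t)² (u(t) = ((⅑)*6 + t)² = (⅔ + t)²)
-12 - 8*(4*u(-3) + 6*(-4)) = -12 - 8*(4*((2 + 3*(-3))²/9) + 6*(-4)) = -12 - 8*(4*((2 - 9)²/9) - 24) = -12 - 8*(4*((⅑)*(-7)²) - 24) = -12 - 8*(4*((⅑)*49) - 24) = -12 - 8*(4*(49/9) - 24) = -12 - 8*(196/9 - 24) = -12 - 8*(-20/9) = -12 + 160/9 = 52/9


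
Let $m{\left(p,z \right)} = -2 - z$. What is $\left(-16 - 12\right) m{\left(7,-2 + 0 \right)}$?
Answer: $0$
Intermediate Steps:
$\left(-16 - 12\right) m{\left(7,-2 + 0 \right)} = \left(-16 - 12\right) \left(-2 - \left(-2 + 0\right)\right) = - 28 \left(-2 - -2\right) = - 28 \left(-2 + 2\right) = \left(-28\right) 0 = 0$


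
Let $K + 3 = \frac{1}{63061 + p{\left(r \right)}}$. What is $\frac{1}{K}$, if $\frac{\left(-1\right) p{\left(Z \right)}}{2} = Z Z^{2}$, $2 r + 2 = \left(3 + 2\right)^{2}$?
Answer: $- \frac{240077}{720227} \approx -0.33333$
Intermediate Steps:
$r = \frac{23}{2}$ ($r = -1 + \frac{\left(3 + 2\right)^{2}}{2} = -1 + \frac{5^{2}}{2} = -1 + \frac{1}{2} \cdot 25 = -1 + \frac{25}{2} = \frac{23}{2} \approx 11.5$)
$p{\left(Z \right)} = - 2 Z^{3}$ ($p{\left(Z \right)} = - 2 Z Z^{2} = - 2 Z^{3}$)
$K = - \frac{720227}{240077}$ ($K = -3 + \frac{1}{63061 - 2 \left(\frac{23}{2}\right)^{3}} = -3 + \frac{1}{63061 - \frac{12167}{4}} = -3 + \frac{1}{\frac{240077}{4}} = -3 + \frac{4}{240077} = - \frac{720227}{240077} \approx -3.0$)
$\frac{1}{K} = \frac{1}{- \frac{720227}{240077}} = - \frac{240077}{720227}$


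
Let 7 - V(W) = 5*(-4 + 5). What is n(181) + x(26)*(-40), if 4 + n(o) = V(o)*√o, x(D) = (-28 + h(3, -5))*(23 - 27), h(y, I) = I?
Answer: -5284 + 2*√181 ≈ -5257.1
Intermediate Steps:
V(W) = 2 (V(W) = 7 - 5*(-4 + 5) = 7 - 5 = 2)
x(D) = 132 (x(D) = (-28 - 5)*(23 - 27) = -33*(-4) = 132)
n(o) = -4 + 2*√o
n(181) + x(26)*(-40) = (-4 + 2*√181) + 132*(-40) = (-4 + 2*√181) - 5280 = -5284 + 2*√181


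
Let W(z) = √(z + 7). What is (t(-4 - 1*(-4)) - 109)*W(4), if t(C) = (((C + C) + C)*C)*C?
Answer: -109*√11 ≈ -361.51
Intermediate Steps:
t(C) = 3*C³ (t(C) = ((2*C + C)*C)*C = ((3*C)*C)*C = (3*C²)*C = 3*C³)
W(z) = √(7 + z)
(t(-4 - 1*(-4)) - 109)*W(4) = (3*(-4 - 1*(-4))³ - 109)*√(7 + 4) = (3*(-4 + 4)³ - 109)*√11 = (3*0³ - 109)*√11 = (3*0 - 109)*√11 = (0 - 109)*√11 = -109*√11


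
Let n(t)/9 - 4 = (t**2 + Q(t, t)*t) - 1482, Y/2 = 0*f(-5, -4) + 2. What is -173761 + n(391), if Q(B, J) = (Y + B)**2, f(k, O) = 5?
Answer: 550240841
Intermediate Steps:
Y = 4 (Y = 2*(0*5 + 2) = 2*(0 + 2) = 2*2 = 4)
Q(B, J) = (4 + B)**2
n(t) = -13302 + 9*t**2 + 9*t*(4 + t)**2 (n(t) = 36 + 9*((t**2 + (4 + t)**2*t) - 1482) = 36 + 9*((t**2 + t*(4 + t)**2) - 1482) = 36 + 9*(-1482 + t**2 + t*(4 + t)**2) = 36 + (-13338 + 9*t**2 + 9*t*(4 + t)**2) = -13302 + 9*t**2 + 9*t*(4 + t)**2)
-173761 + n(391) = -173761 + (-13302 + 9*391**2 + 9*391*(4 + 391)**2) = -173761 + (-13302 + 9*152881 + 9*391*395**2) = -173761 + (-13302 + 1375929 + 9*391*156025) = -173761 + (-13302 + 1375929 + 549051975) = -173761 + 550414602 = 550240841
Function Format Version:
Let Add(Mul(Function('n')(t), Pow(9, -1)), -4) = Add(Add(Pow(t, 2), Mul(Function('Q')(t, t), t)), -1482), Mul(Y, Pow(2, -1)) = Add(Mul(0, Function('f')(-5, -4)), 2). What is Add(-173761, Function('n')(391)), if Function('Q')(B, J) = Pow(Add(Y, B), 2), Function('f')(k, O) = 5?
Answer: 550240841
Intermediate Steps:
Y = 4 (Y = Mul(2, Add(Mul(0, 5), 2)) = Mul(2, Add(0, 2)) = Mul(2, 2) = 4)
Function('Q')(B, J) = Pow(Add(4, B), 2)
Function('n')(t) = Add(-13302, Mul(9, Pow(t, 2)), Mul(9, t, Pow(Add(4, t), 2))) (Function('n')(t) = Add(36, Mul(9, Add(Add(Pow(t, 2), Mul(Pow(Add(4, t), 2), t)), -1482))) = Add(36, Mul(9, Add(Add(Pow(t, 2), Mul(t, Pow(Add(4, t), 2))), -1482))) = Add(36, Mul(9, Add(-1482, Pow(t, 2), Mul(t, Pow(Add(4, t), 2))))) = Add(36, Add(-13338, Mul(9, Pow(t, 2)), Mul(9, t, Pow(Add(4, t), 2)))) = Add(-13302, Mul(9, Pow(t, 2)), Mul(9, t, Pow(Add(4, t), 2))))
Add(-173761, Function('n')(391)) = Add(-173761, Add(-13302, Mul(9, Pow(391, 2)), Mul(9, 391, Pow(Add(4, 391), 2)))) = Add(-173761, Add(-13302, Mul(9, 152881), Mul(9, 391, Pow(395, 2)))) = Add(-173761, Add(-13302, 1375929, Mul(9, 391, 156025))) = Add(-173761, Add(-13302, 1375929, 549051975)) = Add(-173761, 550414602) = 550240841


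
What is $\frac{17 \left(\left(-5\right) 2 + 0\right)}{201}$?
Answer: $- \frac{170}{201} \approx -0.84577$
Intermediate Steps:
$\frac{17 \left(\left(-5\right) 2 + 0\right)}{201} = 17 \left(-10 + 0\right) \frac{1}{201} = 17 \left(-10\right) \frac{1}{201} = \left(-170\right) \frac{1}{201} = - \frac{170}{201}$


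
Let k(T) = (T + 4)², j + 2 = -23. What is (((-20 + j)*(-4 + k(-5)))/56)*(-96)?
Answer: -1620/7 ≈ -231.43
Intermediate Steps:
j = -25 (j = -2 - 23 = -25)
k(T) = (4 + T)²
(((-20 + j)*(-4 + k(-5)))/56)*(-96) = (((-20 - 25)*(-4 + (4 - 5)²))/56)*(-96) = (-45*(-4 + (-1)²)*(1/56))*(-96) = (-45*(-4 + 1)*(1/56))*(-96) = (-45*(-3)*(1/56))*(-96) = (135*(1/56))*(-96) = (135/56)*(-96) = -1620/7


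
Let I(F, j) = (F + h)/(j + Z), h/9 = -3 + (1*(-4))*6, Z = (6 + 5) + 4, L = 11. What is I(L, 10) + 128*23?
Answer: 73368/25 ≈ 2934.7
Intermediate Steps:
Z = 15 (Z = 11 + 4 = 15)
h = -243 (h = 9*(-3 + (1*(-4))*6) = 9*(-3 - 4*6) = 9*(-3 - 24) = 9*(-27) = -243)
I(F, j) = (-243 + F)/(15 + j) (I(F, j) = (F - 243)/(j + 15) = (-243 + F)/(15 + j))
I(L, 10) + 128*23 = (-243 + 11)/(15 + 10) + 128*23 = -232/25 + 2944 = 73368/25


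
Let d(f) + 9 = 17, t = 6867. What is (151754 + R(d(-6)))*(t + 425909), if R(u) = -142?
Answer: 65614034912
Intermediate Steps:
d(f) = 8 (d(f) = -9 + 17 = 8)
(151754 + R(d(-6)))*(t + 425909) = (151754 - 142)*(6867 + 425909) = 151612*432776 = 65614034912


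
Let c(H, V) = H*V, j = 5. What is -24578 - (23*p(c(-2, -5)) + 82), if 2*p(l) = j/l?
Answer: -98663/4 ≈ -24666.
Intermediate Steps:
p(l) = 5/(2*l) (p(l) = (5/l)/2 = 5/(2*l))
-24578 - (23*p(c(-2, -5)) + 82) = -24578 - (23*(5/(2*((-2*(-5))))) + 82) = -24578 - (23*((5/2)/10) + 82) = -24578 - (23*((5/2)*(1/10)) + 82) = -24578 - (23*(1/4) + 82) = -24578 - (23/4 + 82) = -24578 - 1*351/4 = -24578 - 351/4 = -98663/4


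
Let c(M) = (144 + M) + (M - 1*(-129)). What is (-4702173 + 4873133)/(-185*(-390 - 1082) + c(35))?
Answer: 170960/272663 ≈ 0.62700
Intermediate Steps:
c(M) = 273 + 2*M (c(M) = (144 + M) + (M + 129) = (144 + M) + (129 + M) = 273 + 2*M)
(-4702173 + 4873133)/(-185*(-390 - 1082) + c(35)) = (-4702173 + 4873133)/(-185*(-390 - 1082) + (273 + 2*35)) = 170960/(-185*(-1472) + (273 + 70)) = 170960/(272320 + 343) = 170960/272663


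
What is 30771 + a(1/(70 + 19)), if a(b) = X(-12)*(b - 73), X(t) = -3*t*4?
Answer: 1803195/89 ≈ 20261.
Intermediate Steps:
X(t) = -12*t
a(b) = -10512 + 144*b (a(b) = (-12*(-12))*(b - 73) = 144*(-73 + b) = -10512 + 144*b)
30771 + a(1/(70 + 19)) = 30771 + (-10512 + 144/(70 + 19)) = 30771 + (-10512 + 144/89) = 30771 - 935424/89 = 1803195/89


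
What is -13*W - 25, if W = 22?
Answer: -311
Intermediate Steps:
-13*W - 25 = -13*22 - 25 = -286 - 25 = -311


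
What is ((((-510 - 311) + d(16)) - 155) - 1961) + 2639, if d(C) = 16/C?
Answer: -297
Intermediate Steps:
((((-510 - 311) + d(16)) - 155) - 1961) + 2639 = ((((-510 - 311) + 16/16) - 155) - 1961) + 2639 = (((-821 + 16*(1/16)) - 155) - 1961) + 2639 = (((-821 + 1) - 155) - 1961) + 2639 = ((-820 - 155) - 1961) + 2639 = (-975 - 1961) + 2639 = -2936 + 2639 = -297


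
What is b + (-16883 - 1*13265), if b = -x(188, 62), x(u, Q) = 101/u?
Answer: -5667925/188 ≈ -30149.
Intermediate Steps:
b = -101/188 ≈ -0.53723
b + (-16883 - 1*13265) = -101/188 + (-16883 - 1*13265) = -101/188 + (-16883 - 13265) = -101/188 - 30148 = -5667925/188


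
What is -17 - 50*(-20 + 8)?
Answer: 583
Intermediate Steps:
-17 - 50*(-20 + 8) = -17 - 50*(-12) = -17 + 600 = 583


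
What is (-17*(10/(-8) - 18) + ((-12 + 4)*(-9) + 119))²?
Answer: 4297329/16 ≈ 2.6858e+5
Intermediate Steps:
(-17*(10/(-8) - 18) + ((-12 + 4)*(-9) + 119))² = (-17*(10*(-⅛) - 18) + (-8*(-9) + 119))² = (-17*(-5/4 - 18) + (72 + 119))² = (-17*(-77/4) + 191)² = (1309/4 + 191)² = (2073/4)² = 4297329/16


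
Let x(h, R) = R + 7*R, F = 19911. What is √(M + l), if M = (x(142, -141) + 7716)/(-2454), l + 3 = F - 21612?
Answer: I*√285495906/409 ≈ 41.312*I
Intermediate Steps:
x(h, R) = 8*R
l = -1704 (l = -3 + (19911 - 21612) = -3 - 1701 = -1704)
M = -1098/409 (M = (8*(-141) + 7716)/(-2454) = (-1128 + 7716)*(-1/2454) = 6588*(-1/2454) = -1098/409 ≈ -2.6846)
√(M + l) = √(-1098/409 - 1704) = √(-698034/409) = I*√285495906/409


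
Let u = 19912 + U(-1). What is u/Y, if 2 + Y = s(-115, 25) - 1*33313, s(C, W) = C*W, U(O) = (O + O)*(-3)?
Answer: -9959/18095 ≈ -0.55037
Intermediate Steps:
U(O) = -6*O (U(O) = (2*O)*(-3) = -6*O)
u = 19918 (u = 19912 - 6*(-1) = 19912 + 6 = 19918)
Y = -36190 (Y = -2 + (-115*25 - 1*33313) = -2 + (-2875 - 33313) = -2 - 36188 = -36190)
u/Y = 19918/(-36190) = 19918*(-1/36190) = -9959/18095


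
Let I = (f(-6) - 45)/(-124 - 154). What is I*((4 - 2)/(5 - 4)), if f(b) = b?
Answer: 51/139 ≈ 0.36691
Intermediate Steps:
I = 51/278 (I = (-6 - 45)/(-124 - 154) = -51/(-278) = -51*(-1/278) = 51/278 ≈ 0.18345)
I*((4 - 2)/(5 - 4)) = 51*((4 - 2)/(5 - 4))/278 = 51*(2/1)/278 = 51*(2*1)/278 = (51/278)*2 = 51/139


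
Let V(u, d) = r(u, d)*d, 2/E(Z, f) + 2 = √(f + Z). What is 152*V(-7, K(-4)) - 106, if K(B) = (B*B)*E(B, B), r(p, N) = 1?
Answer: -2750/3 - 2432*I*√2/3 ≈ -916.67 - 1146.5*I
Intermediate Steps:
E(Z, f) = 2/(-2 + √(Z + f)) (E(Z, f) = 2/(-2 + √(f + Z)) = 2/(-2 + √(Z + f)))
K(B) = 2*B²/(-2 + √2*√B) (K(B) = (B*B)*(2/(-2 + √(B + B))) = B²*(2/(-2 + √(2*B))) = B²*(2/(-2 + √2*√B)) = 2*B²/(-2 + √2*√B))
V(u, d) = d (V(u, d) = 1*d = d)
152*V(-7, K(-4)) - 106 = 152*(2*(-4)²/(-2 + √2*√(-4))) - 106 = 152*(2*16/(-2 + √2*(2*I))) - 106 = 152*(2*16/(-2 + 2*I*√2)) - 106 = 152*(32/(-2 + 2*I*√2)) - 106 = 4864/(-2 + 2*I*√2) - 106 = -106 + 4864/(-2 + 2*I*√2)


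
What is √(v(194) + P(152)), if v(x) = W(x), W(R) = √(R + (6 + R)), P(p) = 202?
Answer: √(202 + √394) ≈ 14.895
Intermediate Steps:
W(R) = √(6 + 2*R)
v(x) = √(6 + 2*x)
√(v(194) + P(152)) = √(√(6 + 2*194) + 202) = √(√(6 + 388) + 202) = √(√394 + 202) = √(202 + √394)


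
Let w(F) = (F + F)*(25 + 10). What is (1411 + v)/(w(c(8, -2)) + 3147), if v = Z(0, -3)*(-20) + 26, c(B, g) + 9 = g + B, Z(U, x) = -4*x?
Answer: 399/979 ≈ 0.40756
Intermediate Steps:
c(B, g) = -9 + B + g (c(B, g) = -9 + (g + B) = -9 + (B + g) = -9 + B + g)
w(F) = 70*F (w(F) = (2*F)*35 = 70*F)
v = -214 (v = -4*(-3)*(-20) + 26 = 12*(-20) + 26 = -240 + 26 = -214)
(1411 + v)/(w(c(8, -2)) + 3147) = (1411 - 214)/(70*(-9 + 8 - 2) + 3147) = 1197/(70*(-3) + 3147) = 1197/(-210 + 3147) = 1197/2937 = 1197*(1/2937) = 399/979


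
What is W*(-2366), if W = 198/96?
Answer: -39039/8 ≈ -4879.9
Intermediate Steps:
W = 33/16 (W = 198*(1/96) = 33/16 ≈ 2.0625)
W*(-2366) = (33/16)*(-2366) = -39039/8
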